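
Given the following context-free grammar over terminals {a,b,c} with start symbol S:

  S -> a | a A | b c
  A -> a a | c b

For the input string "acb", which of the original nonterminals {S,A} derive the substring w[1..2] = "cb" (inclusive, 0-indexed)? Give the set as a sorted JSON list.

Convert to CNF:
  S -> T0 A | T2 T1 | a
  A -> T0 T0 | T1 T2
  T0 -> a
  T1 -> c
  T2 -> b

CYK fill, restricted to cells inside w[1..2]:
  [1..1]={T1}  "c"  orig:{}
  [2..2]={T2}  "b"  orig:{}
  [1..2]={A}  "cb"

Original NTs in T[1,2] deriving "cb": ["A"]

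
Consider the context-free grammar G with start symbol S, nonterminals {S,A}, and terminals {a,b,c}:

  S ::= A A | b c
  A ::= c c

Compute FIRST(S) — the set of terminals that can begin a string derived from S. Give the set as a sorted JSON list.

FIRST iteration:
pass 1:
  A via A→c c: +{c}
  S via S→A A: +{c}
  S via S→b c: +{b}
  FIRST[S]={b,c}  FIRST[A]={c}
pass 2: — fixpoint
  FIRST[S]={b,c}  FIRST[A]={c}

FIRST(S) = ["b", "c"]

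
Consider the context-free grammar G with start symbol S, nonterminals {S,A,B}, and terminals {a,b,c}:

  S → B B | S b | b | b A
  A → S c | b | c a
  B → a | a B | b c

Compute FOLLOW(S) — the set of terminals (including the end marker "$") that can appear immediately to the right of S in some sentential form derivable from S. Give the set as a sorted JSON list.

FIRST sets, iterate to fixpoint:
round 1:
  A via A→b: +{b}
  A via A→c a: +{c}
  B via B→a: +{a}
  B via B→b c: +{b}
  S via S→B B: +{a,b}
  FIRST(S)={a,b}  FIRST(A)={b,c}  FIRST(B)={a,b}
round 2:
  A via A→S c: +{a}
  FIRST(S)={a,b}  FIRST(A)={a,b,c}  FIRST(B)={a,b}
round 3: (no change)
  FIRST(S)={a,b}  FIRST(A)={a,b,c}  FIRST(B)={a,b}

FOLLOW sets:
initialize: $ ∈ FOLLOW(S)
iter 1:
  A→S c: FOLLOW(S) ⊇ FIRST(c) = {c}; new: +{c}
  S→B B: FOLLOW(B) ⊇ FIRST(B) = {a,b}; new: +{a,b}
  S→B B: FOLLOW(B) ⊇ FOLLOW(S) ⊇ {$,c}; new: +{$,c}
  S→S b: FOLLOW(S) ⊇ FIRST(b) = {b}; new: +{b}
  S→b A: FOLLOW(A) ⊇ FOLLOW(S) ⊇ {$,b,c}; new: +{$,b,c}
  FOLLOW[S]={$,b,c}  FOLLOW[A]={$,b,c}  FOLLOW[B]={$,a,b,c}
iter 2: (stable)
  FOLLOW[S]={$,b,c}  FOLLOW[A]={$,b,c}  FOLLOW[B]={$,a,b,c}

FOLLOW(S) = ["$", "b", "c"]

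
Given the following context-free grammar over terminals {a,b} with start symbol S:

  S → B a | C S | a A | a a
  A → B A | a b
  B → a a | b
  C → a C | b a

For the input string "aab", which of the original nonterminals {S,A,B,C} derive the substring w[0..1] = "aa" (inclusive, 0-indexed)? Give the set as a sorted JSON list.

Convert to CNF:
  S -> B T0 | C S | T0 A | T0 T0
  A -> B A | T0 T1
  B -> T0 T0 | b
  C -> T0 C | T1 T0
  T0 -> a
  T1 -> b

CYK table (by increasing span) (cells [i..j] with 0 ≤ i ≤ j ≤ 1 only):
  cell(0,0) a: {T0}  orig:{}
  cell(1,1) a: {T0}  orig:{}
  cell(0,1) aa: {B,S}

Original NTs in T[0,1] deriving "aa": ["B", "S"]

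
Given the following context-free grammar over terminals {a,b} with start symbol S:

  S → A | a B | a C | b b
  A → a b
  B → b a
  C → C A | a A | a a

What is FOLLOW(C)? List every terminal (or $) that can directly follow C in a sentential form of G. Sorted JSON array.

FIRST iteration:
round 1:
  A via A→a b: +{a}
  B via B→b a: +{b}
  C via C→a A: +{a}
  S via S→A: +{a}
  S via S→b b: +{b}
  FIRST(S)={a,b}  FIRST(A)={a}  FIRST(B)={b}  FIRST(C)={a}
round 2: — fixpoint
  FIRST(S)={a,b}  FIRST(A)={a}  FIRST(B)={b}  FIRST(C)={a}

FOLLOW sets:
FOLLOW(S) := {$}
iter 1:
  C→C A: FOLLOW(C) ⊇ FIRST(A) = {a}; new: +{a}
  C→C A: FOLLOW(A) ⊇ FOLLOW(C) ⊇ {a}; new: +{a}
  S→A: FOLLOW(A) ⊇ FOLLOW(S) ⊇ {$}; new: +{$}
  S→a B: FOLLOW(B) ⊇ FOLLOW(S) ⊇ {$}; new: +{$}
  S→a C: FOLLOW(C) ⊇ FOLLOW(S) ⊇ {$}; new: +{$}
  FOLLOW(S)={$}  FOLLOW(A)={$,a}  FOLLOW(B)={$}  FOLLOW(C)={$,a}
iter 2: — fixpoint
  FOLLOW(S)={$}  FOLLOW(A)={$,a}  FOLLOW(B)={$}  FOLLOW(C)={$,a}

FOLLOW(C) = ["$", "a"]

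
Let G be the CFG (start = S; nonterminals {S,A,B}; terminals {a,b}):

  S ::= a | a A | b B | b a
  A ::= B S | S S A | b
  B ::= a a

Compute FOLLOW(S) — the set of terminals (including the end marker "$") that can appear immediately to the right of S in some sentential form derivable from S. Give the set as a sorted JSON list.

FIRST sets, iterate to fixpoint:
pass 1:
  A via A→b: +{b}
  B via B→a a: +{a}
  S via S→a: +{a}
  S via S→b B: +{b}
  FIRST[S]={a,b}  FIRST[A]={b}  FIRST[B]={a}
pass 2:
  A via A→B S: +{a}
  FIRST[S]={a,b}  FIRST[A]={a,b}  FIRST[B]={a}
pass 3: (stable)
  FIRST[S]={a,b}  FIRST[A]={a,b}  FIRST[B]={a}

Compute FOLLOW by fixpoint:
initialize: $ ∈ FOLLOW(S)
iter 1:
  A→B S: FOLLOW(B) ⊇ FIRST(S) = {a,b}; new: +{a,b}
  A→S S A: FOLLOW(S) ⊇ FIRST(S) = {a,b}; new: +{a,b}
  S→a A: FOLLOW(A) ⊇ FOLLOW(S) ⊇ {$,a,b}; new: +{$,a,b}
  S→b B: FOLLOW(B) ⊇ FOLLOW(S) ⊇ {$,a,b}; new: +{$}
  S: {$,a,b}  A: {$,a,b}  B: {$,a,b}
iter 2: done
  S: {$,a,b}  A: {$,a,b}  B: {$,a,b}

FOLLOW(S) = ["$", "a", "b"]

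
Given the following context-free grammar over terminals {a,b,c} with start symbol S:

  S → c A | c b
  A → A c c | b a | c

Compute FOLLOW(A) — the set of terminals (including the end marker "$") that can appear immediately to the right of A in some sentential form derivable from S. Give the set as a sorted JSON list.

Compute FIRST by fixpoint:
iter 1:
  A via A→b a: +{b}
  A via A→c: +{c}
  S via S→c A: +{c}
  FIRST[S]={c}  FIRST[A]={b,c}
iter 2: (no change)
  FIRST[S]={c}  FIRST[A]={b,c}

Compute FOLLOW by fixpoint:
seed FOLLOW(S) with $
round 1:
  A→A c c: FOLLOW(A) ⊇ FIRST(c) = {c}; new: +{c}
  S→c A: FOLLOW(A) ⊇ FOLLOW(S) ⊇ {$}; new: +{$}
  FOLLOW(S)={$}  FOLLOW(A)={$,c}
round 2: (stable)
  FOLLOW(S)={$}  FOLLOW(A)={$,c}

FOLLOW(A) = ["$", "c"]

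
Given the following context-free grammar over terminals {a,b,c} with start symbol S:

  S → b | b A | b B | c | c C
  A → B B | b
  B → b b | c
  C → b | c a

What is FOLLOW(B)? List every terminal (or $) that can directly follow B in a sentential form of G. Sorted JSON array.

FIRST iteration:
round 1:
  A via A→b: +{b}
  B via B→b b: +{b}
  B via B→c: +{c}
  C via C→b: +{b}
  C via C→c a: +{c}
  S via S→b: +{b}
  S via S→c: +{c}
  FIRST[S]={b,c}  FIRST[A]={b}  FIRST[B]={b,c}  FIRST[C]={b,c}
round 2:
  A via A→B B: +{c}
  FIRST[S]={b,c}  FIRST[A]={b,c}  FIRST[B]={b,c}  FIRST[C]={b,c}
round 3: (no change)
  FIRST[S]={b,c}  FIRST[A]={b,c}  FIRST[B]={b,c}  FIRST[C]={b,c}

FOLLOW sets:
FOLLOW(S) := {$}
pass 1:
  A→B B: FOLLOW(B) ⊇ FIRST(B) = {b,c}; new: +{b,c}
  S→b A: FOLLOW(A) ⊇ FOLLOW(S) ⊇ {$}; new: +{$}
  S→b B: FOLLOW(B) ⊇ FOLLOW(S) ⊇ {$}; new: +{$}
  S→c C: FOLLOW(C) ⊇ FOLLOW(S) ⊇ {$}; new: +{$}
  FOLLOW(S)={$}  FOLLOW(A)={$}  FOLLOW(B)={$,b,c}  FOLLOW(C)={$}
pass 2: (no change)
  FOLLOW(S)={$}  FOLLOW(A)={$}  FOLLOW(B)={$,b,c}  FOLLOW(C)={$}

FOLLOW(B) = ["$", "b", "c"]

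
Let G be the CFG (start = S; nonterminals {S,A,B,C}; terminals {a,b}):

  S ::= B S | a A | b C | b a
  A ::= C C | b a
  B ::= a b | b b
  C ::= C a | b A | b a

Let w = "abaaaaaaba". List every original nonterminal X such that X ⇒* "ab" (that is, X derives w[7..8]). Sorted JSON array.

CNF form of G:
  S -> B S | T0 C | T0 T1 | T1 A
  A -> C C | T0 T1
  B -> T0 T0 | T1 T0
  C -> C T1 | T0 A | T0 T1
  T0 -> b
  T1 -> a

CYK table (by increasing span) (cells [i..j] with 7 ≤ i ≤ j ≤ 8 only):
  cell(7,7) a: {T1}  orig:{}
  cell(8,8) b: {T0}  orig:{}
  cell(7,8) ab: {B}

Original NTs in T[7,8] deriving "ab": ["B"]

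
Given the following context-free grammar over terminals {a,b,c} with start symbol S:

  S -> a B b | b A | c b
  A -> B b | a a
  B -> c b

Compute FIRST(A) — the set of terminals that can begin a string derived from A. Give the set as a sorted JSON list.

Compute FIRST by fixpoint:
round 1:
  A via A→a a: +{a}
  B via B→c b: +{c}
  S via S→a B b: +{a}
  S via S→b A: +{b}
  S via S→c b: +{c}
  FIRST(S)={a,b,c}  FIRST(A)={a}  FIRST(B)={c}
round 2:
  A via A→B b: +{c}
  FIRST(S)={a,b,c}  FIRST(A)={a,c}  FIRST(B)={c}
round 3: done
  FIRST(S)={a,b,c}  FIRST(A)={a,c}  FIRST(B)={c}

FIRST(A) = ["a", "c"]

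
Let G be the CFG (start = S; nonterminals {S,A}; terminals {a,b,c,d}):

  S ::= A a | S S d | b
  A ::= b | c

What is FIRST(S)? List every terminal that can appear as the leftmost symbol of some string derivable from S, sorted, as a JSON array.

FIRST sets, iterate to fixpoint:
pass 1:
  A via A→b: +{b}
  A via A→c: +{c}
  S via S→A a: +{b,c}
  FIRST[S]={b,c}  FIRST[A]={b,c}
pass 2: done
  FIRST[S]={b,c}  FIRST[A]={b,c}

FIRST(S) = ["b", "c"]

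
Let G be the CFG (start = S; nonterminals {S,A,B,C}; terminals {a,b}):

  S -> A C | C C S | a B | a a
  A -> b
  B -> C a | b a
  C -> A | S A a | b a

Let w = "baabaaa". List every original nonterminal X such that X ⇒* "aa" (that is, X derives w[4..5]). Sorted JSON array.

CNF form of G:
  S -> A C | C X3 | T0 B | T0 T0
  A -> b
  B -> C T0 | T1 T0
  C -> S X2 | T1 T0 | b
  T0 -> a
  T1 -> b
  X2 -> A T0
  X3 -> C S

CYK fill, restricted to cells inside w[4..5]:
  T[4,4] 'a' = {T0}  orig:{}
  T[5,5] 'a' = {T0}  orig:{}
  T[4,5] 'aa' = {S}

Original NTs in T[4,5] deriving "aa": ["S"]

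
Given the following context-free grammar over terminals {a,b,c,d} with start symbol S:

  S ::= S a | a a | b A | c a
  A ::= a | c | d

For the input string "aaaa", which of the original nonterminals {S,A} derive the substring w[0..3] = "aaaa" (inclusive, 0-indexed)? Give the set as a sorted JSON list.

Convert to CNF:
  S -> S T0 | T0 T0 | T1 A | T2 T0
  A -> a | c | d
  T0 -> a
  T1 -> b
  T2 -> c

Fill CYK table bottom-up (cells [i..j] with 0 ≤ i ≤ j ≤ 3 only):
  T[0,0] 'a' = {A,T0}  orig:{A}
  T[1,1] 'a' = {A,T0}  orig:{A}
  T[2,2] 'a' = {A,T0}  orig:{A}
  T[3,3] 'a' = {A,T0}  orig:{A}
  T[0,1] 'aa' = {S}
  T[1,2] 'aa' = {S}
  T[2,3] 'aa' = {S}
  T[0,2] 'aaa' = {S}
  T[1,3] 'aaa' = {S}
  T[0,3] 'aaaa' = {S}

Original NTs in T[0,3] deriving "aaaa": ["S"]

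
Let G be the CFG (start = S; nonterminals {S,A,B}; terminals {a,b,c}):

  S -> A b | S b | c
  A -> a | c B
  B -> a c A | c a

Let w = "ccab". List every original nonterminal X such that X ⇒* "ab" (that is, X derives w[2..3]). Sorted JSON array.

Convert to CNF:
  S -> A T2 | S T2 | c
  A -> T0 B | a
  B -> T0 T1 | T1 X3
  T0 -> c
  T1 -> a
  T2 -> b
  X3 -> T0 A

Fill CYK table bottom-up, restricted to cells inside w[2..3]:
  T[2,2] 'a' = {A,T1}  orig:{A}
  T[3,3] 'b' = {T2}  orig:{}
  T[2,3] 'ab' = {S}

Original NTs in T[2,3] deriving "ab": ["S"]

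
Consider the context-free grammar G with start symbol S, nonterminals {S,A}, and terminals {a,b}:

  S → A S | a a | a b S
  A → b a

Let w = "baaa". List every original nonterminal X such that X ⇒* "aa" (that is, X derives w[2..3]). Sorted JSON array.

Convert to CNF:
  S -> A S | T1 T1 | T1 X2
  A -> T0 T1
  T0 -> b
  T1 -> a
  X2 -> T0 S

Fill CYK table bottom-up (cells [i..j] with 2 ≤ i ≤ j ≤ 3 only):
  T[2,2] 'a' = {T1}  orig:{}
  T[3,3] 'a' = {T1}  orig:{}
  T[2,3] 'aa' = {S}

Original NTs in T[2,3] deriving "aa": ["S"]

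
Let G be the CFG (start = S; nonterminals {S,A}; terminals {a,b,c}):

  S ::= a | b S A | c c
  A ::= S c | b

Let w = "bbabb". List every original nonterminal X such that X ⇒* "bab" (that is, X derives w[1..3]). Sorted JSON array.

CNF form of G:
  S -> T0 T0 | T1 X2 | a
  A -> S T0 | b
  T0 -> c
  T1 -> b
  X2 -> S A

CYK table (by increasing span) — only the sub-triangle for w[1..3]:
  [1..1]={A,T1}  "b"  orig:{A}
  [2..2]={S}  "a"
  [3..3]={A,T1}  "b"  orig:{A}
  [1..2]=∅  "ba"
  [2..3]={X2}  "ab"  orig:{}
  [1..3]={S}  "bab"

Original NTs in T[1,3] deriving "bab": ["S"]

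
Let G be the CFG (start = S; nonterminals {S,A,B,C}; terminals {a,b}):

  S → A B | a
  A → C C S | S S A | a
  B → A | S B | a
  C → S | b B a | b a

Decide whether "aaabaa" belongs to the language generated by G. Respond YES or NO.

CNF form of G:
  S -> A B | a
  A -> C X2 | S X3 | a
  B -> C X4 | S B | S X5 | a
  C -> A B | T0 T1 | T0 X6 | a
  T0 -> b
  T1 -> a
  X2 -> C S
  X3 -> S A
  X4 -> C S
  X5 -> S A
  X6 -> B T1

Fill CYK table bottom-up:
  [0..0]={A,B,C,S,T1}  "a"  orig:{A,B,C,S}
  [1..1]={A,B,C,S,T1}  "a"  orig:{A,B,C,S}
  [2..2]={A,B,C,S,T1}  "a"  orig:{A,B,C,S}
  [3..3]={T0}  "b"  orig:{}
  [4..4]={A,B,C,S,T1}  "a"  orig:{A,B,C,S}
  [5..5]={A,B,C,S,T1}  "a"  orig:{A,B,C,S}
  [0..1]={B,C,S,X2,X3,X4,X5,X6}  "aa"  orig:{B,C,S}
  [1..2]={B,C,S,X2,X3,X4,X5,X6}  "aa"  orig:{B,C,S}
  [2..3]=∅  "ab"
  [3..4]={C}  "ba"
  [4..5]={B,C,S,X2,X3,X4,X5,X6}  "aa"  orig:{B,C,S}
  [0..2]={A,B,C,S,X2,X3,X4,X5,X6}  "aaa"  orig:{A,B,C,S}
  [1..3]=∅  "aab"
  [2..4]=∅  "aba"
  [3..5]={C,X2,X4}  "baa"  orig:{C}
  [0..3]=∅  "aaab"
  [1..4]=∅  "aaba"
  [2..5]={A,B}  "abaa"
  [0..4]=∅  "aaaba"
  [1..5]={A,B,C,S,X3,X5}  "aabaa"  orig:{A,B,C,S}
  [0..5]={A,B,C,S,X2,X3,X4,X5}  "aaabaa"  orig:{A,B,C,S}

S ∈ T[0,5] ⇒ YES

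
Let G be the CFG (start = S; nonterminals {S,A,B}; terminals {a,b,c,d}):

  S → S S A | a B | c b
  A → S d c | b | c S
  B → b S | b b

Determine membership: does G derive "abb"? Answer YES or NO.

Convert to CNF:
  S -> S X5 | T1 T2 | T3 B
  A -> S X4 | T1 S | b
  B -> T2 S | T2 T2
  T0 -> d
  T1 -> c
  T2 -> b
  T3 -> a
  X4 -> T0 T1
  X5 -> S A

Fill CYK table bottom-up:
  T[0,0] 'a' = {T3}  orig:{}
  T[1,1] 'b' = {A,T2}  orig:{A}
  T[2,2] 'b' = {A,T2}  orig:{A}
  T[0,1] 'ab' = ∅
  T[1,2] 'bb' = {B}
  T[0,2] 'abb' = {S}

S ∈ T[0,2] ⇒ YES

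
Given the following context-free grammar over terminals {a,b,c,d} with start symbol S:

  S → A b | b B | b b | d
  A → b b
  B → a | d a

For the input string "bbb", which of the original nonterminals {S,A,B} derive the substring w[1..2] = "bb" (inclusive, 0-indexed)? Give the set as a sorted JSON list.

CNF form of G:
  S -> A T0 | T0 B | T0 T0 | d
  A -> T0 T0
  B -> T1 T2 | a
  T0 -> b
  T1 -> d
  T2 -> a

CYK table (by increasing span) (cells [i..j] with 1 ≤ i ≤ j ≤ 2 only):
  T[1,1] 'b' = {T0}  orig:{}
  T[2,2] 'b' = {T0}  orig:{}
  T[1,2] 'bb' = {A,S}

Original NTs in T[1,2] deriving "bb": ["A", "S"]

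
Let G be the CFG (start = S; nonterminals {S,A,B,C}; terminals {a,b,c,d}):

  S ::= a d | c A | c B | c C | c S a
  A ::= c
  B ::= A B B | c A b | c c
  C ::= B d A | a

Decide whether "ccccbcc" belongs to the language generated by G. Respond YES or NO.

Convert to CNF:
  S -> T0 A | T0 B | T0 C | T0 X7 | T3 T2
  A -> c
  B -> A X4 | T0 T0 | T0 X5
  C -> B X6 | a
  T0 -> c
  T1 -> b
  T2 -> d
  T3 -> a
  X4 -> B B
  X5 -> A T1
  X6 -> T2 A
  X7 -> S T3

CYK fill:
  cell(0,0) c: {A,T0}  orig:{A}
  cell(1,1) c: {A,T0}  orig:{A}
  cell(2,2) c: {A,T0}  orig:{A}
  cell(3,3) c: {A,T0}  orig:{A}
  cell(4,4) b: {T1}  orig:{}
  cell(5,5) c: {A,T0}  orig:{A}
  cell(6,6) c: {A,T0}  orig:{A}
  cell(0,1) cc: {B,S}
  cell(1,2) cc: {B,S}
  cell(2,3) cc: {B,S}
  cell(3,4) cb: {X5}  orig:{}
  cell(4,5) bc: ∅
  cell(5,6) cc: {B,S}
  cell(0,2) ccc: {S}
  cell(1,3) ccc: {S}
  cell(2,4) ccb: {B}
  cell(3,5) cbc: ∅
  cell(4,6) bcc: ∅
  cell(0,3) cccc: {X4}  orig:{}
  cell(1,4) cccb: {S}
  cell(2,5) ccbc: ∅
  cell(3,6) cbcc: ∅
  cell(0,4) ccccb: {X4}  orig:{}
  cell(1,5) cccbc: ∅
  cell(2,6) ccbcc: {X4}  orig:{}
  cell(0,5) ccccbc: ∅
  cell(1,6) cccbcc: {B}
  cell(0,6) ccccbcc: {S}

S ∈ T[0,6] ⇒ YES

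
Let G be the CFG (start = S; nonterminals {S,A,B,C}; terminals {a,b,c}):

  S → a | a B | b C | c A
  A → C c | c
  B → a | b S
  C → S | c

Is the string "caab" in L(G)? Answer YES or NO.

Convert to CNF:
  S -> T0 A | T1 C | T2 B | a
  A -> C T0 | c
  B -> T1 S | a
  C -> T0 A | T1 C | T2 B | a | c
  T0 -> c
  T1 -> b
  T2 -> a

Fill CYK table bottom-up:
  [0..0]={A,C,T0}  "c"  orig:{A,C}
  [1..1]={B,C,S,T2}  "a"  orig:{B,C,S}
  [2..2]={B,C,S,T2}  "a"  orig:{B,C,S}
  [3..3]={T1}  "b"  orig:{}
  [0..1]=∅  "ca"
  [1..2]={C,S}  "aa"
  [2..3]=∅  "ab"
  [0..2]=∅  "caa"
  [1..3]=∅  "aab"
  [0..3]=∅  "caab"

S ∉ T[0,3] ⇒ NO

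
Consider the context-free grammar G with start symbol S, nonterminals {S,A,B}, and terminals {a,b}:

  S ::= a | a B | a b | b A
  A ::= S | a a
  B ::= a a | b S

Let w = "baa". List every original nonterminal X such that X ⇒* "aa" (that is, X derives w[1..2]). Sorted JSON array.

CNF form of G:
  S -> T0 B | T0 T1 | T1 A | a
  A -> T0 B | T0 T0 | T0 T1 | T1 A | a
  B -> T0 T0 | T1 S
  T0 -> a
  T1 -> b

Fill CYK table bottom-up, restricted to cells inside w[1..2]:
  T[1,1] 'a' = {A,S,T0}  orig:{A,S}
  T[2,2] 'a' = {A,S,T0}  orig:{A,S}
  T[1,2] 'aa' = {A,B}

Original NTs in T[1,2] deriving "aa": ["A", "B"]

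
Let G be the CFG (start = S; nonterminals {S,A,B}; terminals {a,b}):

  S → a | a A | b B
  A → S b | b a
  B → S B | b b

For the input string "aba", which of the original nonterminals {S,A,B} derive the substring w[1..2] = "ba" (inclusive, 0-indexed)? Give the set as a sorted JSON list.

CNF form of G:
  S -> T0 B | T1 A | a
  A -> S T0 | T0 T1
  B -> S B | T0 T0
  T0 -> b
  T1 -> a

Fill CYK table bottom-up (cells [i..j] with 1 ≤ i ≤ j ≤ 2 only):
  cell(1,1) b: {T0}  orig:{}
  cell(2,2) a: {S,T1}  orig:{S}
  cell(1,2) ba: {A}

Original NTs in T[1,2] deriving "ba": ["A"]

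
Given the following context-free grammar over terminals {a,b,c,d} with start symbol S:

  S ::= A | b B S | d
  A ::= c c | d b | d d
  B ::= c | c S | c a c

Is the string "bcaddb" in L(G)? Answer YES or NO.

Convert to CNF:
  S -> T0 T0 | T1 T1 | T1 T2 | T2 X5 | d
  A -> T0 T0 | T1 T1 | T1 T2
  B -> T0 S | T0 X4 | c
  T0 -> c
  T1 -> d
  T2 -> b
  T3 -> a
  X4 -> T3 T0
  X5 -> B S

CYK fill:
  T[0,0] 'b' = {T2}  orig:{}
  T[1,1] 'c' = {B,T0}  orig:{B}
  T[2,2] 'a' = {T3}  orig:{}
  T[3,3] 'd' = {S,T1}  orig:{S}
  T[4,4] 'd' = {S,T1}  orig:{S}
  T[5,5] 'b' = {T2}  orig:{}
  T[0,1] 'bc' = ∅
  T[1,2] 'ca' = ∅
  T[2,3] 'ad' = ∅
  T[3,4] 'dd' = {A,S}
  T[4,5] 'db' = {A,S}
  T[0,2] 'bca' = ∅
  T[1,3] 'cad' = ∅
  T[2,4] 'add' = ∅
  T[3,5] 'ddb' = ∅
  T[0,3] 'bcad' = ∅
  T[1,4] 'cadd' = ∅
  T[2,5] 'addb' = ∅
  T[0,4] 'bcadd' = ∅
  T[1,5] 'caddb' = ∅
  T[0,5] 'bcaddb' = ∅

S ∉ T[0,5] ⇒ NO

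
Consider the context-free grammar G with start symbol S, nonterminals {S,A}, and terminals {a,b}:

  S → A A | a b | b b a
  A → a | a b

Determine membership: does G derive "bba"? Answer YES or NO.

CNF form of G:
  S -> A A | T0 T1 | T1 X2
  A -> T0 T1 | a
  T0 -> a
  T1 -> b
  X2 -> T1 T0

Fill CYK table bottom-up:
  T[0,0] 'b' = {T1}  orig:{}
  T[1,1] 'b' = {T1}  orig:{}
  T[2,2] 'a' = {A,T0}  orig:{A}
  T[0,1] 'bb' = ∅
  T[1,2] 'ba' = {X2}  orig:{}
  T[0,2] 'bba' = {S}

S ∈ T[0,2] ⇒ YES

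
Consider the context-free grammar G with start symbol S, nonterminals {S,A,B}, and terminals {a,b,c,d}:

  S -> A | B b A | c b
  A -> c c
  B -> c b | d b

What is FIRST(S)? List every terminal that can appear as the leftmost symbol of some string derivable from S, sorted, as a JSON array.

Compute FIRST by fixpoint:
pass 1:
  A via A→c c: +{c}
  B via B→c b: +{c}
  B via B→d b: +{d}
  S via S→A: +{c}
  S via S→B b A: +{d}
  S: {c,d}  A: {c}  B: {c,d}
pass 2: (stable)
  S: {c,d}  A: {c}  B: {c,d}

FIRST(S) = ["c", "d"]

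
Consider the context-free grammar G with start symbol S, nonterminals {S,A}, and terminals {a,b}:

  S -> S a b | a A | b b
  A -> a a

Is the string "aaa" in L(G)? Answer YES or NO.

CNF form of G:
  S -> S X2 | T0 A | T1 T1
  A -> T0 T0
  T0 -> a
  T1 -> b
  X2 -> T0 T1

Fill CYK table bottom-up:
  T[0,0] 'a' = {T0}  orig:{}
  T[1,1] 'a' = {T0}  orig:{}
  T[2,2] 'a' = {T0}  orig:{}
  T[0,1] 'aa' = {A}
  T[1,2] 'aa' = {A}
  T[0,2] 'aaa' = {S}

S ∈ T[0,2] ⇒ YES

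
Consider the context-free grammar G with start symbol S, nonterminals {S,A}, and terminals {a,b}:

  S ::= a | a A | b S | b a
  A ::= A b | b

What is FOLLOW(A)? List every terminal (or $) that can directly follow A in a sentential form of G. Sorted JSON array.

FIRST sets, iterate to fixpoint:
round 1:
  A via A→b: +{b}
  S via S→a: +{a}
  S via S→b S: +{b}
  S: {a,b}  A: {b}
round 2: (stable)
  S: {a,b}  A: {b}

FOLLOW iteration:
seed FOLLOW(S) with $
iter 1:
  A→A b: FOLLOW(A) ⊇ FIRST(b) = {b}; new: +{b}
  S→a A: FOLLOW(A) ⊇ FOLLOW(S) ⊇ {$}; new: +{$}
  FOLLOW[S]={$}  FOLLOW[A]={$,b}
iter 2: done
  FOLLOW[S]={$}  FOLLOW[A]={$,b}

FOLLOW(A) = ["$", "b"]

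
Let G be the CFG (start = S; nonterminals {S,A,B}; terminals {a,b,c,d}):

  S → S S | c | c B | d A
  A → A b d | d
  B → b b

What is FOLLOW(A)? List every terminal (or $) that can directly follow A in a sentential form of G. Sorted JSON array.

Compute FIRST by fixpoint:
round 1:
  A via A→d: +{d}
  B via B→b b: +{b}
  S via S→c: +{c}
  S via S→d A: +{d}
  FIRST[S]={c,d}  FIRST[A]={d}  FIRST[B]={b}
round 2: (stable)
  FIRST[S]={c,d}  FIRST[A]={d}  FIRST[B]={b}

FOLLOW sets:
seed FOLLOW(S) with $
[1]
  A→A b d: FOLLOW(A) ⊇ FIRST(b) = {b}; new: +{b}
  S→S S: FOLLOW(S) ⊇ FIRST(S) = {c,d}; new: +{c,d}
  S→c B: FOLLOW(B) ⊇ FOLLOW(S) ⊇ {$,c,d}; new: +{$,c,d}
  S→d A: FOLLOW(A) ⊇ FOLLOW(S) ⊇ {$,c,d}; new: +{$,c,d}
  S: {$,c,d}  A: {$,b,c,d}  B: {$,c,d}
[2] (no change)
  S: {$,c,d}  A: {$,b,c,d}  B: {$,c,d}

FOLLOW(A) = ["$", "b", "c", "d"]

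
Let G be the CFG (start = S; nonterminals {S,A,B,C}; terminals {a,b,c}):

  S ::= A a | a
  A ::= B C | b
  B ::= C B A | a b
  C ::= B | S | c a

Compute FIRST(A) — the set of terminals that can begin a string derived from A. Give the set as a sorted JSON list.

Compute FIRST by fixpoint:
pass 1:
  A via A→b: +{b}
  B via B→a b: +{a}
  C via C→B: +{a}
  C via C→c a: +{c}
  S via S→A a: +{b}
  S via S→a: +{a}
  FIRST[S]={a,b}  FIRST[A]={b}  FIRST[B]={a}  FIRST[C]={a,c}
pass 2:
  A via A→B C: +{a}
  B via B→C B A: +{c}
  C via C→S: +{b}
  FIRST[S]={a,b}  FIRST[A]={a,b}  FIRST[B]={a,c}  FIRST[C]={a,b,c}
pass 3:
  A via A→B C: +{c}
  B via B→C B A: +{b}
  S via S→A a: +{c}
  FIRST[S]={a,b,c}  FIRST[A]={a,b,c}  FIRST[B]={a,b,c}  FIRST[C]={a,b,c}
pass 4: — fixpoint
  FIRST[S]={a,b,c}  FIRST[A]={a,b,c}  FIRST[B]={a,b,c}  FIRST[C]={a,b,c}

FIRST(A) = ["a", "b", "c"]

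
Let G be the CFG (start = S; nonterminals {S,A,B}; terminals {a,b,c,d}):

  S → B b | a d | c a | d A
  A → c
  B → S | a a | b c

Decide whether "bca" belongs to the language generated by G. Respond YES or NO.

CNF form of G:
  S -> B T0 | T1 T2 | T2 A | T3 T1
  A -> c
  B -> B T0 | T0 T3 | T1 T1 | T1 T2 | T2 A | T3 T1
  T0 -> b
  T1 -> a
  T2 -> d
  T3 -> c

Fill CYK table bottom-up:
  cell(0,0) b: {T0}  orig:{}
  cell(1,1) c: {A,T3}  orig:{A}
  cell(2,2) a: {T1}  orig:{}
  cell(0,1) bc: {B}
  cell(1,2) ca: {B,S}
  cell(0,2) bca: ∅

S ∉ T[0,2] ⇒ NO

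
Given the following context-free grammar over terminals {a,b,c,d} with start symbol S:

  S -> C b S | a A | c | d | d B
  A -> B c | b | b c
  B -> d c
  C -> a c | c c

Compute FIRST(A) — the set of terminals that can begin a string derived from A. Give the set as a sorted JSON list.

Compute FIRST by fixpoint:
iter 1:
  A via A→b: +{b}
  B via B→d c: +{d}
  C via C→a c: +{a}
  C via C→c c: +{c}
  S via S→C b S: +{a,c}
  S via S→d: +{d}
  S: {a,c,d}  A: {b}  B: {d}  C: {a,c}
iter 2:
  A via A→B c: +{d}
  S: {a,c,d}  A: {b,d}  B: {d}  C: {a,c}
iter 3: done
  S: {a,c,d}  A: {b,d}  B: {d}  C: {a,c}

FIRST(A) = ["b", "d"]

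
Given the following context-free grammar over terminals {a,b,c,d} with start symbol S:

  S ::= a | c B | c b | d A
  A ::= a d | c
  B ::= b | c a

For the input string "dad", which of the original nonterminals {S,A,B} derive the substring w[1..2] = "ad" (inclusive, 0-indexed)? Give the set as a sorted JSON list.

Convert to CNF:
  S -> T1 A | T2 B | T2 T3 | a
  A -> T0 T1 | c
  B -> T2 T0 | b
  T0 -> a
  T1 -> d
  T2 -> c
  T3 -> b

CYK fill, restricted to cells inside w[1..2]:
  cell(1,1) a: {S,T0}  orig:{S}
  cell(2,2) d: {T1}  orig:{}
  cell(1,2) ad: {A}

Original NTs in T[1,2] deriving "ad": ["A"]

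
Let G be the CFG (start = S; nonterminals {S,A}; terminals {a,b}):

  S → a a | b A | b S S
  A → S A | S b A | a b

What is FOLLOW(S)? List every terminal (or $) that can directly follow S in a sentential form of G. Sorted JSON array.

FIRST iteration:
pass 1:
  A via A→a b: +{a}
  S via S→a a: +{a}
  S via S→b A: +{b}
  S: {a,b}  A: {a}
pass 2:
  A via A→S A: +{b}
  S: {a,b}  A: {a,b}
pass 3: — fixpoint
  S: {a,b}  A: {a,b}

Compute FOLLOW by fixpoint:
FOLLOW(S) := {$}
pass 1:
  A→S A: FOLLOW(S) ⊇ FIRST(A) = {a,b}; new: +{a,b}
  S→b A: FOLLOW(A) ⊇ FOLLOW(S) ⊇ {$,a,b}; new: +{$,a,b}
  FOLLOW(S)={$,a,b}  FOLLOW(A)={$,a,b}
pass 2: done
  FOLLOW(S)={$,a,b}  FOLLOW(A)={$,a,b}

FOLLOW(S) = ["$", "a", "b"]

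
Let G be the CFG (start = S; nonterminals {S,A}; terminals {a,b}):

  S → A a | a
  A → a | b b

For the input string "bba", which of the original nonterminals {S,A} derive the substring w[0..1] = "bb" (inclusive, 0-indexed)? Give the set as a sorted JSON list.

CNF form of G:
  S -> A T1 | a
  A -> T0 T0 | a
  T0 -> b
  T1 -> a

CYK fill — only the sub-triangle for w[0..1]:
  [0..0]={T0}  "b"  orig:{}
  [1..1]={T0}  "b"  orig:{}
  [0..1]={A}  "bb"

Original NTs in T[0,1] deriving "bb": ["A"]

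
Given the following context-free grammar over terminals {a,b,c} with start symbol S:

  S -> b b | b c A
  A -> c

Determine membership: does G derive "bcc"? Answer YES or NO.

Convert to CNF:
  S -> T0 T0 | T0 X2
  A -> c
  T0 -> b
  T1 -> c
  X2 -> T1 A

CYK table (by increasing span):
  [0..0]={T0}  "b"  orig:{}
  [1..1]={A,T1}  "c"  orig:{A}
  [2..2]={A,T1}  "c"  orig:{A}
  [0..1]=∅  "bc"
  [1..2]={X2}  "cc"  orig:{}
  [0..2]={S}  "bcc"

S ∈ T[0,2] ⇒ YES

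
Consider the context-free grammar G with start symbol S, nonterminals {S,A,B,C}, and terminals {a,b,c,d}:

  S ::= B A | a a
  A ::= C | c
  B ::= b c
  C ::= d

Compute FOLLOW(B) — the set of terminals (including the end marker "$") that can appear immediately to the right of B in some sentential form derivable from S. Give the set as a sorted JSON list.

FIRST sets, iterate to fixpoint:
[1]
  A via A→c: +{c}
  B via B→b c: +{b}
  C via C→d: +{d}
  S via S→B A: +{b}
  S via S→a a: +{a}
  S: {a,b}  A: {c}  B: {b}  C: {d}
[2]
  A via A→C: +{d}
  S: {a,b}  A: {c,d}  B: {b}  C: {d}
[3] done
  S: {a,b}  A: {c,d}  B: {b}  C: {d}

FOLLOW iteration:
seed FOLLOW(S) with $
[1]
  S→B A: FOLLOW(B) ⊇ FIRST(A) = {c,d}; new: +{c,d}
  S→B A: FOLLOW(A) ⊇ FOLLOW(S) ⊇ {$}; new: +{$}
  FOLLOW(S)={$}  FOLLOW(A)={$}  FOLLOW(B)={c,d}  FOLLOW(C)={}
[2]
  A→C: FOLLOW(C) ⊇ FOLLOW(A) ⊇ {$}; new: +{$}
  FOLLOW(S)={$}  FOLLOW(A)={$}  FOLLOW(B)={c,d}  FOLLOW(C)={$}
[3] — fixpoint
  FOLLOW(S)={$}  FOLLOW(A)={$}  FOLLOW(B)={c,d}  FOLLOW(C)={$}

FOLLOW(B) = ["c", "d"]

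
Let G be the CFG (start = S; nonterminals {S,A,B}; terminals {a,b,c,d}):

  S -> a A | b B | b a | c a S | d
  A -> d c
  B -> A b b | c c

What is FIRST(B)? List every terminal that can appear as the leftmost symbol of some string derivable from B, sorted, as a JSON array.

FIRST sets, iterate to fixpoint:
round 1:
  A via A→d c: +{d}
  B via B→A b b: +{d}
  B via B→c c: +{c}
  S via S→a A: +{a}
  S via S→b B: +{b}
  S via S→c a S: +{c}
  S via S→d: +{d}
  S: {a,b,c,d}  A: {d}  B: {c,d}
round 2: (no change)
  S: {a,b,c,d}  A: {d}  B: {c,d}

FIRST(B) = ["c", "d"]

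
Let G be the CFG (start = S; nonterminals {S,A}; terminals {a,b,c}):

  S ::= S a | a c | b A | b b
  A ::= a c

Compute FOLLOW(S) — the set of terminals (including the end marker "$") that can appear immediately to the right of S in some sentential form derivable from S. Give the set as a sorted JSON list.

Compute FIRST by fixpoint:
[1]
  A via A→a c: +{a}
  S via S→a c: +{a}
  S via S→b A: +{b}
  S: {a,b}  A: {a}
[2] done
  S: {a,b}  A: {a}

FOLLOW sets:
FOLLOW(S) := {$}
iter 1:
  S→S a: FOLLOW(S) ⊇ FIRST(a) = {a}; new: +{a}
  S→b A: FOLLOW(A) ⊇ FOLLOW(S) ⊇ {$,a}; new: +{$,a}
  FOLLOW(S)={$,a}  FOLLOW(A)={$,a}
iter 2: done
  FOLLOW(S)={$,a}  FOLLOW(A)={$,a}

FOLLOW(S) = ["$", "a"]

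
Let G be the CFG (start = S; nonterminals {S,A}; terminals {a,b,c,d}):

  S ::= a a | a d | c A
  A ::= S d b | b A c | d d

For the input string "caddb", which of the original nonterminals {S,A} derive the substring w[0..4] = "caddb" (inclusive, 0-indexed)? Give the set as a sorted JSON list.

CNF form of G:
  S -> T2 A | T3 T0 | T3 T3
  A -> S X4 | T0 T0 | T1 X5
  T0 -> d
  T1 -> b
  T2 -> c
  T3 -> a
  X4 -> T0 T1
  X5 -> A T2

CYK fill — only the sub-triangle for w[0..4]:
  T[0,0] 'c' = {T2}  orig:{}
  T[1,1] 'a' = {T3}  orig:{}
  T[2,2] 'd' = {T0}  orig:{}
  T[3,3] 'd' = {T0}  orig:{}
  T[4,4] 'b' = {T1}  orig:{}
  T[0,1] 'ca' = ∅
  T[1,2] 'ad' = {S}
  T[2,3] 'dd' = {A}
  T[3,4] 'db' = {X4}  orig:{}
  T[0,2] 'cad' = ∅
  T[1,3] 'add' = ∅
  T[2,4] 'ddb' = ∅
  T[0,3] 'cadd' = ∅
  T[1,4] 'addb' = {A}
  T[0,4] 'caddb' = {S}

Original NTs in T[0,4] deriving "caddb": ["S"]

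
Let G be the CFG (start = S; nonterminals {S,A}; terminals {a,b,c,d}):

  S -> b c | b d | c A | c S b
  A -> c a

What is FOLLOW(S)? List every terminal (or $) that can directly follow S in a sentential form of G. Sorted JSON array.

FIRST sets, iterate to fixpoint:
round 1:
  A via A→c a: +{c}
  S via S→b c: +{b}
  S via S→c A: +{c}
  S: {b,c}  A: {c}
round 2: (no change)
  S: {b,c}  A: {c}

Compute FOLLOW by fixpoint:
initialize: $ ∈ FOLLOW(S)
round 1:
  S→c A: FOLLOW(A) ⊇ FOLLOW(S) ⊇ {$}; new: +{$}
  S→c S b: FOLLOW(S) ⊇ FIRST(b) = {b}; new: +{b}
  FOLLOW[S]={$,b}  FOLLOW[A]={$}
round 2:
  S→c A: FOLLOW(A) ⊇ FOLLOW(S) ⊇ {$,b}; new: +{b}
  FOLLOW[S]={$,b}  FOLLOW[A]={$,b}
round 3: done
  FOLLOW[S]={$,b}  FOLLOW[A]={$,b}

FOLLOW(S) = ["$", "b"]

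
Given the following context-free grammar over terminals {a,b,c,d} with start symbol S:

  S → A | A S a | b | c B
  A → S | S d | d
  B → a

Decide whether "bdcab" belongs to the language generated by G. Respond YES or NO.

CNF form of G:
  S -> A X4 | S T1 | T2 B | b | d
  A -> A X3 | S T1 | T2 B | b | d
  B -> a
  T0 -> a
  T1 -> d
  T2 -> c
  X3 -> S T0
  X4 -> S T0

Fill CYK table bottom-up:
  T[0,0] 'b' = {A,S}
  T[1,1] 'd' = {A,S,T1}  orig:{A,S}
  T[2,2] 'c' = {T2}  orig:{}
  T[3,3] 'a' = {B,T0}  orig:{B}
  T[4,4] 'b' = {A,S}
  T[0,1] 'bd' = {A,S}
  T[1,2] 'dc' = ∅
  T[2,3] 'ca' = {A,S}
  T[3,4] 'ab' = ∅
  T[0,2] 'bdc' = ∅
  T[1,3] 'dca' = ∅
  T[2,4] 'cab' = ∅
  T[0,3] 'bdca' = ∅
  T[1,4] 'dcab' = ∅
  T[0,4] 'bdcab' = ∅

S ∉ T[0,4] ⇒ NO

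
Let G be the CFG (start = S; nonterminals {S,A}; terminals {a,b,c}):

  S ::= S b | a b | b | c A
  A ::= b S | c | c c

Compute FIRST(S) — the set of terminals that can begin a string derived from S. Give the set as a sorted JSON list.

FIRST iteration:
pass 1:
  A via A→b S: +{b}
  A via A→c: +{c}
  S via S→a b: +{a}
  S via S→b: +{b}
  S via S→c A: +{c}
  FIRST[S]={a,b,c}  FIRST[A]={b,c}
pass 2: done
  FIRST[S]={a,b,c}  FIRST[A]={b,c}

FIRST(S) = ["a", "b", "c"]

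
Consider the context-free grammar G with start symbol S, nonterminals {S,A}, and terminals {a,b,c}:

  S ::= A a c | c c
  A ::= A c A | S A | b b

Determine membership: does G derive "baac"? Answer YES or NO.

Convert to CNF:
  S -> A X4 | T0 T0
  A -> A X3 | S A | T1 T1
  T0 -> c
  T1 -> b
  T2 -> a
  X3 -> T0 A
  X4 -> T2 T0

Fill CYK table bottom-up:
  [0..0]={T1}  "b"  orig:{}
  [1..1]={T2}  "a"  orig:{}
  [2..2]={T2}  "a"  orig:{}
  [3..3]={T0}  "c"  orig:{}
  [0..1]=∅  "ba"
  [1..2]=∅  "aa"
  [2..3]={X4}  "ac"  orig:{}
  [0..2]=∅  "baa"
  [1..3]=∅  "aac"
  [0..3]=∅  "baac"

S ∉ T[0,3] ⇒ NO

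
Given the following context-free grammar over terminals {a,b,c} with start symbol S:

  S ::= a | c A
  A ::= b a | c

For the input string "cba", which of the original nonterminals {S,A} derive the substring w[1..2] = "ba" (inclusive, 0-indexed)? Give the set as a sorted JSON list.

Convert to CNF:
  S -> T2 A | a
  A -> T0 T1 | c
  T0 -> b
  T1 -> a
  T2 -> c

CYK fill — only the sub-triangle for w[1..2]:
  cell(1,1) b: {T0}  orig:{}
  cell(2,2) a: {S,T1}  orig:{S}
  cell(1,2) ba: {A}

Original NTs in T[1,2] deriving "ba": ["A"]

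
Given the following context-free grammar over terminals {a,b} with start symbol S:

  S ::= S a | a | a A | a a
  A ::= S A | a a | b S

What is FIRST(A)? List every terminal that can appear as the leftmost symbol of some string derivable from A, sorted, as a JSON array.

FIRST iteration:
iter 1:
  A via A→a a: +{a}
  A via A→b S: +{b}
  S via S→a: +{a}
  FIRST(S)={a}  FIRST(A)={a,b}
iter 2: (stable)
  FIRST(S)={a}  FIRST(A)={a,b}

FIRST(A) = ["a", "b"]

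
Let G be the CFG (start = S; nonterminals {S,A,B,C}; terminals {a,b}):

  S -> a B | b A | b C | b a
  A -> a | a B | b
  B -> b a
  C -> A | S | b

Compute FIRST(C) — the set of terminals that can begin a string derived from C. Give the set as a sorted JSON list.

Compute FIRST by fixpoint:
iter 1:
  A via A→a: +{a}
  A via A→b: +{b}
  B via B→b a: +{b}
  C via C→A: +{a,b}
  S via S→a B: +{a}
  S via S→b A: +{b}
  FIRST(S)={a,b}  FIRST(A)={a,b}  FIRST(B)={b}  FIRST(C)={a,b}
iter 2: (stable)
  FIRST(S)={a,b}  FIRST(A)={a,b}  FIRST(B)={b}  FIRST(C)={a,b}

FIRST(C) = ["a", "b"]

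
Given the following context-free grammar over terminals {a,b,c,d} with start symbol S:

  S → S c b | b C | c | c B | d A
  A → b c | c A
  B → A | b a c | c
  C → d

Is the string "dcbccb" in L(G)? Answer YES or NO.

CNF form of G:
  S -> S X5 | T0 C | T1 B | T3 A | c
  A -> T0 T1 | T1 A
  B -> T0 T1 | T0 X4 | T1 A | c
  C -> d
  T0 -> b
  T1 -> c
  T2 -> a
  T3 -> d
  X4 -> T2 T1
  X5 -> T1 T0

CYK table (by increasing span):
  T[0,0] 'd' = {C,T3}  orig:{C}
  T[1,1] 'c' = {B,S,T1}  orig:{B,S}
  T[2,2] 'b' = {T0}  orig:{}
  T[3,3] 'c' = {B,S,T1}  orig:{B,S}
  T[4,4] 'c' = {B,S,T1}  orig:{B,S}
  T[5,5] 'b' = {T0}  orig:{}
  T[0,1] 'dc' = ∅
  T[1,2] 'cb' = {X5}  orig:{}
  T[2,3] 'bc' = {A,B}
  T[3,4] 'cc' = {S}
  T[4,5] 'cb' = {X5}  orig:{}
  T[0,2] 'dcb' = ∅
  T[1,3] 'cbc' = {A,B,S}
  T[2,4] 'bcc' = ∅
  T[3,5] 'ccb' = {S}
  T[0,3] 'dcbc' = {S}
  T[1,4] 'cbcc' = ∅
  T[2,5] 'bccb' = ∅
  T[0,4] 'dcbcc' = ∅
  T[1,5] 'cbccb' = {S}
  T[0,5] 'dcbccb' = {S}

S ∈ T[0,5] ⇒ YES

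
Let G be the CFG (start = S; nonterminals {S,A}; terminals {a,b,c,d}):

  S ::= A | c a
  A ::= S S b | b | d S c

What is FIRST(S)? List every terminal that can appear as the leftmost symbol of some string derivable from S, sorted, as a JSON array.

Compute FIRST by fixpoint:
round 1:
  A via A→b: +{b}
  A via A→d S c: +{d}
  S via S→A: +{b,d}
  S via S→c a: +{c}
  FIRST(S)={b,c,d}  FIRST(A)={b,d}
round 2:
  A via A→S S b: +{c}
  FIRST(S)={b,c,d}  FIRST(A)={b,c,d}
round 3: (no change)
  FIRST(S)={b,c,d}  FIRST(A)={b,c,d}

FIRST(S) = ["b", "c", "d"]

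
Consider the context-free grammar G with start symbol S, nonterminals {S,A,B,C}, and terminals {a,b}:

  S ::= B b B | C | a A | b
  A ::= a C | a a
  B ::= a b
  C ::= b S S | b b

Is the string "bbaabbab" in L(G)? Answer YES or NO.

CNF form of G:
  S -> B X3 | T0 A | T1 T1 | T1 X4 | b
  A -> T0 C | T0 T0
  B -> T0 T1
  C -> T1 T1 | T1 X2
  T0 -> a
  T1 -> b
  X2 -> S S
  X3 -> T1 B
  X4 -> S S

CYK table (by increasing span):
  cell(0,0) b: {S,T1}  orig:{S}
  cell(1,1) b: {S,T1}  orig:{S}
  cell(2,2) a: {T0}  orig:{}
  cell(3,3) a: {T0}  orig:{}
  cell(4,4) b: {S,T1}  orig:{S}
  cell(5,5) b: {S,T1}  orig:{S}
  cell(6,6) a: {T0}  orig:{}
  cell(7,7) b: {S,T1}  orig:{S}
  cell(0,1) bb: {C,S,X2,X4}  orig:{C,S}
  cell(1,2) ba: ∅
  cell(2,3) aa: {A}
  cell(3,4) ab: {B}
  cell(4,5) bb: {C,S,X2,X4}  orig:{C,S}
  cell(5,6) ba: ∅
  cell(6,7) ab: {B}
  cell(0,2) bba: ∅
  cell(1,3) baa: ∅
  cell(2,4) aab: ∅
  cell(3,5) abb: {A}
  cell(4,6) bba: ∅
  cell(5,7) bab: {X3}  orig:{}
  cell(0,3) bbaa: ∅
  cell(1,4) baab: ∅
  cell(2,5) aabb: {S}
  cell(3,6) abba: ∅
  cell(4,7) bbab: ∅
  cell(0,4) bbaab: ∅
  cell(1,5) baabb: {X2,X4}  orig:{}
  cell(2,6) aabba: ∅
  cell(3,7) abbab: {S}
  cell(0,5) bbaabb: {C,S,X2,X4}  orig:{C,S}
  cell(1,6) baabba: ∅
  cell(2,7) aabbab: ∅
  cell(0,6) bbaabba: ∅
  cell(1,7) baabbab: ∅
  cell(0,7) bbaabbab: ∅

S ∉ T[0,7] ⇒ NO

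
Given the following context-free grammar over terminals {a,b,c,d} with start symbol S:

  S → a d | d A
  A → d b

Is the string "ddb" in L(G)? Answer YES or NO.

CNF form of G:
  S -> T0 A | T2 T0
  A -> T0 T1
  T0 -> d
  T1 -> b
  T2 -> a

CYK table (by increasing span):
  T[0,0] 'd' = {T0}  orig:{}
  T[1,1] 'd' = {T0}  orig:{}
  T[2,2] 'b' = {T1}  orig:{}
  T[0,1] 'dd' = ∅
  T[1,2] 'db' = {A}
  T[0,2] 'ddb' = {S}

S ∈ T[0,2] ⇒ YES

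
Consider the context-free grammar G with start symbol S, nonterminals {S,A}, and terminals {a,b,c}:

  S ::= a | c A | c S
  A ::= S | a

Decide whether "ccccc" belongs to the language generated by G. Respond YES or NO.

Convert to CNF:
  S -> T0 A | T0 S | a
  A -> T0 A | T0 S | a
  T0 -> c

CYK table (by increasing span):
  [0..0]={T0}  "c"  orig:{}
  [1..1]={T0}  "c"  orig:{}
  [2..2]={T0}  "c"  orig:{}
  [3..3]={T0}  "c"  orig:{}
  [4..4]={T0}  "c"  orig:{}
  [0..1]=∅  "cc"
  [1..2]=∅  "cc"
  [2..3]=∅  "cc"
  [3..4]=∅  "cc"
  [0..2]=∅  "ccc"
  [1..3]=∅  "ccc"
  [2..4]=∅  "ccc"
  [0..3]=∅  "cccc"
  [1..4]=∅  "cccc"
  [0..4]=∅  "ccccc"

S ∉ T[0,4] ⇒ NO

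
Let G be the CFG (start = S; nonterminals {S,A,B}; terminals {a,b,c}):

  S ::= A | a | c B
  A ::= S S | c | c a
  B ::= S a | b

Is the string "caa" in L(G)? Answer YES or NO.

Convert to CNF:
  S -> S S | T0 B | T0 T1 | a | c
  A -> S S | T0 T1 | c
  B -> S T1 | b
  T0 -> c
  T1 -> a

CYK table (by increasing span):
  [0..0]={A,S,T0}  "c"  orig:{A,S}
  [1..1]={S,T1}  "a"  orig:{S}
  [2..2]={S,T1}  "a"  orig:{S}
  [0..1]={A,B,S}  "ca"
  [1..2]={A,B,S}  "aa"
  [0..2]={A,B,S}  "caa"

S ∈ T[0,2] ⇒ YES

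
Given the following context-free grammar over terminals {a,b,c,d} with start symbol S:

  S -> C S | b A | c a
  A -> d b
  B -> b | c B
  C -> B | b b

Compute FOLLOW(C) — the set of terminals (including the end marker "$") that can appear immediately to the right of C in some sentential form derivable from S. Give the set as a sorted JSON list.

FIRST iteration:
[1]
  A via A→d b: +{d}
  B via B→b: +{b}
  B via B→c B: +{c}
  C via C→B: +{b,c}
  S via S→C S: +{b,c}
  FIRST[S]={b,c}  FIRST[A]={d}  FIRST[B]={b,c}  FIRST[C]={b,c}
[2] — fixpoint
  FIRST[S]={b,c}  FIRST[A]={d}  FIRST[B]={b,c}  FIRST[C]={b,c}

FOLLOW sets:
seed FOLLOW(S) with $
pass 1:
  S→C S: FOLLOW(C) ⊇ FIRST(S) = {b,c}; new: +{b,c}
  S→b A: FOLLOW(A) ⊇ FOLLOW(S) ⊇ {$}; new: +{$}
  FOLLOW[S]={$}  FOLLOW[A]={$}  FOLLOW[B]={}  FOLLOW[C]={b,c}
pass 2:
  C→B: FOLLOW(B) ⊇ FOLLOW(C) ⊇ {b,c}; new: +{b,c}
  FOLLOW[S]={$}  FOLLOW[A]={$}  FOLLOW[B]={b,c}  FOLLOW[C]={b,c}
pass 3: (no change)
  FOLLOW[S]={$}  FOLLOW[A]={$}  FOLLOW[B]={b,c}  FOLLOW[C]={b,c}

FOLLOW(C) = ["b", "c"]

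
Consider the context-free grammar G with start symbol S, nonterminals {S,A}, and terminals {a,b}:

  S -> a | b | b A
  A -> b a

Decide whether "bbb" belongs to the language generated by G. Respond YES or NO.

Convert to CNF:
  S -> T0 A | a | b
  A -> T0 T1
  T0 -> b
  T1 -> a

Fill CYK table bottom-up:
  T[0,0] 'b' = {S,T0}  orig:{S}
  T[1,1] 'b' = {S,T0}  orig:{S}
  T[2,2] 'b' = {S,T0}  orig:{S}
  T[0,1] 'bb' = ∅
  T[1,2] 'bb' = ∅
  T[0,2] 'bbb' = ∅

S ∉ T[0,2] ⇒ NO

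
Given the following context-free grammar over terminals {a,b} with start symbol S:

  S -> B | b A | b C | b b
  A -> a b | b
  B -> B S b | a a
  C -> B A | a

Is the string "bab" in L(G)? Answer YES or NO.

Convert to CNF:
  S -> B X3 | T0 T0 | T1 A | T1 C | T1 T1
  A -> T0 T1 | b
  B -> B X2 | T0 T0
  C -> B A | a
  T0 -> a
  T1 -> b
  X2 -> S T1
  X3 -> S T1

CYK table (by increasing span):
  cell(0,0) b: {A,T1}  orig:{A}
  cell(1,1) a: {C,T0}  orig:{C}
  cell(2,2) b: {A,T1}  orig:{A}
  cell(0,1) ba: {S}
  cell(1,2) ab: {A}
  cell(0,2) bab: {S,X2,X3}  orig:{S}

S ∈ T[0,2] ⇒ YES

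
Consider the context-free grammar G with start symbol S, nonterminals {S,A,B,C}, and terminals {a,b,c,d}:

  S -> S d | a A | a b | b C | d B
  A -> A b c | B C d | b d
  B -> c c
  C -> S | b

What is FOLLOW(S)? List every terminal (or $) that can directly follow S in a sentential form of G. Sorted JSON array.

Compute FIRST by fixpoint:
pass 1:
  A via A→b d: +{b}
  B via B→c c: +{c}
  C via C→b: +{b}
  S via S→a A: +{a}
  S via S→b C: +{b}
  S via S→d B: +{d}
  FIRST[S]={a,b,d}  FIRST[A]={b}  FIRST[B]={c}  FIRST[C]={b}
pass 2:
  A via A→B C d: +{c}
  C via C→S: +{a,d}
  FIRST[S]={a,b,d}  FIRST[A]={b,c}  FIRST[B]={c}  FIRST[C]={a,b,d}
pass 3: (stable)
  FIRST[S]={a,b,d}  FIRST[A]={b,c}  FIRST[B]={c}  FIRST[C]={a,b,d}

Compute FOLLOW by fixpoint:
FOLLOW(S) := {$}
round 1:
  A→A b c: FOLLOW(A) ⊇ FIRST(b) = {b}; new: +{b}
  A→B C d: FOLLOW(B) ⊇ FIRST(C) = {a,b,d}; new: +{a,b,d}
  A→B C d: FOLLOW(C) ⊇ FIRST(d) = {d}; new: +{d}
  C→S: FOLLOW(S) ⊇ FOLLOW(C) ⊇ {d}; new: +{d}
  S→a A: FOLLOW(A) ⊇ FOLLOW(S) ⊇ {$,d}; new: +{$,d}
  S→b C: FOLLOW(C) ⊇ FOLLOW(S) ⊇ {$,d}; new: +{$}
  S→d B: FOLLOW(B) ⊇ FOLLOW(S) ⊇ {$,d}; new: +{$}
  FOLLOW(S)={$,d}  FOLLOW(A)={$,b,d}  FOLLOW(B)={$,a,b,d}  FOLLOW(C)={$,d}
round 2: (no change)
  FOLLOW(S)={$,d}  FOLLOW(A)={$,b,d}  FOLLOW(B)={$,a,b,d}  FOLLOW(C)={$,d}

FOLLOW(S) = ["$", "d"]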